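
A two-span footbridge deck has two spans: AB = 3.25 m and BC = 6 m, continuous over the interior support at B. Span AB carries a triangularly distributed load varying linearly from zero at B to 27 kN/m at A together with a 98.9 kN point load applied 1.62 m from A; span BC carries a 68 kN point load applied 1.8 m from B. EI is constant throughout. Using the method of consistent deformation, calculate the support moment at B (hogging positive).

Insert a hinge at B; M_B is the redundant, and each span becomes simply supported.
End slopes at the hinge B, treating each span as simply supported:
  span AB: triangular load, peak 27: 7w₀L³/(360EI) = 18.02/EI
  span AB: point load 98.9 at a = 1.62: Pab(L + a)/(6LEI) = 65.22/EI
  span BC: point load 68 at a = 1.8: Pab(L + b)/(6LEI) = 145.7/EI
  relative rotation θ_0 = (83.24 + 145.7)/EI = 228.9/EI
A unit hogging moment at B produces rotation L₁/(3EI) + L₂/(3EI) = 3.083/EI.
Slope continuity at B: θ_0 = M_B·3.083/EI, so M_B = 228.9/3.083 = 74.24 kN·m (hogging).

M_B = 74.24 kN·m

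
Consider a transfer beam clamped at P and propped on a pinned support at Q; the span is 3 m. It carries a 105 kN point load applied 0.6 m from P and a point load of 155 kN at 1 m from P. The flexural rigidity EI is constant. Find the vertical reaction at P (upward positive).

R_P = 231.2 kN

Take the reaction at Q as the redundant and release it; the primary structure is a cantilever fixed at P.
Primary-structure tip deflection at Q by superposition:
  point load 105 at a = 0.6: Pa²(3L − a)/(6EI) = 52.92/EI
  point load 155 at a = 1: Pa²(3L − a)/(6EI) = 206.7/EI
  δ_0 = 259.6/EI
Flexibility coefficient — unit upward force at Q: δ_{QQ} = L³/(3EI) = 9/EI.
The prop prevents deflection at Q: R_Q = δ_0/δ_{QQ} = 259.6/9 = 28.84 kN.
Vertical equilibrium: R_P = ΣP − R_Q = 260 − 28.84 = 231.2 kN.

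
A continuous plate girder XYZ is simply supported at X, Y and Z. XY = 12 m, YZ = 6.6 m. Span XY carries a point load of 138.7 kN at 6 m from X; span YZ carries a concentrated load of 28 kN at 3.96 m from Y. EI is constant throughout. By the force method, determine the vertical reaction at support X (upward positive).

Take M_Y as the redundant. Released structure: two simple spans XY and YZ with a hinge at Y.
End slopes at the hinge Y, treating each span as simply supported:
  span XY: point load 138.7 at a = 6: Pab(L + a)/(6LEI) = 1248/EI
  span YZ: point load 28 at a = 3.96: Pab(L + b)/(6LEI) = 68.3/EI
  relative rotation θ_0 = (1248 + 68.3)/EI = 1317/EI
A unit hogging moment at Y produces rotation L₁/(3EI) + L₂/(3EI) = 6.2/EI.
Compatibility: M_Y·(L₁+L₂)/(3EI) = θ_0, giving M_Y = 212.4 kN·m (hogging).
Span XY, ΣM about X with M_Y applied at Y: R_Y^{XY}·12 = 832.2 + 212.4, so R_Y^{XY} = 87.05 kN and R_X = 138.7 − 87.05 = 51.65 kN.

R_X = 51.65 kN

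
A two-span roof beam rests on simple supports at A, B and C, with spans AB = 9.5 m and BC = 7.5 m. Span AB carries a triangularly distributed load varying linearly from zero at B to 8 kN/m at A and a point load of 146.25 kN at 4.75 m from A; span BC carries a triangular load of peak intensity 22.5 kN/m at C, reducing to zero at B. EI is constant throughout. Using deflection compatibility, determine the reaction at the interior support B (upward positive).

R_B = 162 kN

Take M_B as the redundant. Released structure: two simple spans AB and BC with a hinge at B.
Rotations at B on the released spans (each span's end-slope, ×1/EI):
  span AB: triangular load, peak 8: 7w₀L³/(360EI) = 133.4/EI
  span AB: point load 146.25 at a = 4.75: Pab(L + a)/(6LEI) = 824.9/EI
  span BC: triangular load, peak 22.5: 7w₀L³/(360EI) = 184.6/EI
  relative rotation θ_0 = (958.3 + 184.6)/EI = 1143/EI
A unit hogging moment at B produces rotation L₁/(3EI) + L₂/(3EI) = 5.667/EI.
Slope continuity at B: θ_0 = M_B·5.667/EI, so M_B = 1143/5.667 = 201.7 kN·m (hogging).
Span AB, ΣM about A with M_B applied at B: R_B^{AB}·9.5 = 815 + 201.7, so R_B^{AB} = 107 kN and R_A = 184.2 − 107 = 77.23 kN.
Span BC, ΣM about C: R_B^{BC}·7.5 = 210.9 + 201.7, so R_B^{BC} = 55.02 kN and R_C = 84.38 − 55.02 = 29.36 kN.
R_B = 107 + 55.02 = 162 kN.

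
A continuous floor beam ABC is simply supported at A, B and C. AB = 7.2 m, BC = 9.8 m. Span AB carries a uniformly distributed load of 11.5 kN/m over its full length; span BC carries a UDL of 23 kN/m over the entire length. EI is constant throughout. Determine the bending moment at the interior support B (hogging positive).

M_B = 190.7 kN·m

Insert a hinge at B; M_B is the redundant, and each span becomes simply supported.
Discontinuity in slope at B on the released structure — sum the simple-span end rotations:
  span AB: UDL 11.5: wL³/(24EI) = 178.8/EI
  span BC: UDL 23: wL³/(24EI) = 902/EI
  relative rotation θ_0 = (178.8 + 902)/EI = 1081/EI
A unit hogging moment at B produces rotation L₁/(3EI) + L₂/(3EI) = 5.667/EI.
Compatibility: M_B·(L₁+L₂)/(3EI) = θ_0, giving M_B = 190.7 kN·m (hogging).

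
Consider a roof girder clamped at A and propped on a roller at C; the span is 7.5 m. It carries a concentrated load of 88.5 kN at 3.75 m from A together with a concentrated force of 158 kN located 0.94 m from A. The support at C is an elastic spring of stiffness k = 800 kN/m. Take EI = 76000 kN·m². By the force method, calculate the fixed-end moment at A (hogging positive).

M_A = 340.6 kN·m

Remove the prop at C; the released (primary) structure is a cantilever built in at A.
Deflection at C on the released cantilever, summing each load's contribution:
  point load 88.5 at a = 3.75: Pa²(3L − a)/(6EI) = 3889/EI
  point load 158 at a = 0.94: Pa²(3L − a)/(6EI) = 501.7/EI
  δ_0 = 4391/EI
Flexibility coefficient — unit upward force at C: δ_{CC} = L³/(3EI) = 140.6/EI.
With EI = 76000 kN·m²: δ_0 = 0.057774 m and δ_{CC} = 0.00185 m/kN.
Compatibility — the spring shortens by R_C/k under the reaction it provides: δ_0 − R_C·δ_{CC} = R_C/k. With 1/k = 0.00125 m/kN, R_C = δ_0 / (δ_{CC} + 1/k) = 0.057774 / (0.00185 + 0.00125) = 18.63 kN.
Moment equilibrium about A: M_A = Σ(load moments about A) − R_C·L = 480.4 − 18.63×7.5 = 340.6 kN·m.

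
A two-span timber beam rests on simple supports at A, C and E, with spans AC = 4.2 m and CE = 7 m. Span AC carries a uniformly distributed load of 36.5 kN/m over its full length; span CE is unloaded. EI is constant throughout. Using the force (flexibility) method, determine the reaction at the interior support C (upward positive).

Insert a hinge at C; M_C is the redundant, and each span becomes simply supported.
Discontinuity in slope at C on the released structure — sum the simple-span end rotations:
  span AC: UDL 36.5: wL³/(24EI) = 112.7/EI
  relative rotation θ_0 = (112.7 + 0)/EI = 112.7/EI
A unit hogging moment at C produces rotation L₁/(3EI) + L₂/(3EI) = 3.733/EI.
Slope continuity at C: θ_0 = M_C·3.733/EI, so M_C = 112.7/3.733 = 30.18 kN·m (hogging).
Span AC, ΣM about A with M_C applied at C: R_C^{AC}·4.2 = 321.9 + 30.18, so R_C^{AC} = 83.84 kN and R_A = 153.3 − 83.84 = 69.46 kN.
Span CE, ΣM about E: R_C^{CE}·7 = 0 + 30.18, so R_C^{CE} = 4.312 kN and R_E = 0 − 4.312 = -4.312 kN.
R_C = 83.84 + 4.312 = 88.15 kN.

R_C = 88.15 kN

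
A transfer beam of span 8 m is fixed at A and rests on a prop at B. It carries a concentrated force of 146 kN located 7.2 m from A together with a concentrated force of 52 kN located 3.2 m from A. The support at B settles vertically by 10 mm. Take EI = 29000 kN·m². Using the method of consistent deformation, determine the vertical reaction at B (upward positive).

Remove the prop at B; the released (primary) structure is a cantilever built in at A.
Deflection at B on the released cantilever, summing each load's contribution:
  point load 146 at a = 7.2: Pa²(3L − a)/(6EI) = 21192/EI
  point load 52 at a = 3.2: Pa²(3L − a)/(6EI) = 1846/EI
  δ_0 = 23038/EI
Tip deflection under a unit load at B: L³/(3EI) = 170.7/EI.
With EI = 29000 kN·m²: δ_0 = 0.79442 m and δ_{BB} = 0.005885 m/kN.
Compatibility — the beam at B must follow the support down by 0.01 m: δ_0 − R_B·δ_{BB} = 0.01, so R_B = (0.79442 − 0.01)/0.005885 = 133.3 kN.

R_B = 133.3 kN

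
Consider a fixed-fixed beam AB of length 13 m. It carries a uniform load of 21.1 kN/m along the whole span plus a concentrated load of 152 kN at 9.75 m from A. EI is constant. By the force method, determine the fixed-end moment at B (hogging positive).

M_B = 575 kN·m

Take the two fixed-end moments M_A, M_B as redundants; the released structure is the simple span AB.
End rotations of the released simple span under the applied load (×1/EI):
  at A: UDL 21.1: wL³/(24EI) = 1932/EI
  at B: UDL 21.1: wL³/(24EI) = 1932/EI
  at A: point load 152 at a = 9.75: Pab(L + b)/(6LEI) = 1003/EI
  at B: point load 152 at a = 9.75: Pab(L + a)/(6LEI) = 1405/EI
  θ_A0 = 2935/EI,  θ_B0 = 3336/EI
Flexibility coefficients: a unit moment at one end gives L/(3EI) there and L/(6EI) at the far end, so f₁₁ = f₂₂ = 4.333/EI and f₁₂ = f₂₁ = 2.167/EI.
Compatibility — zero rotation at each built-in end:
  4.333 M_A + 2.167 M_B = 2935
  2.167 M_A + 4.333 M_B = 3336
Solving the pair gives M_A = 389.8 kN·m and M_B = 575 kN·m (hogging).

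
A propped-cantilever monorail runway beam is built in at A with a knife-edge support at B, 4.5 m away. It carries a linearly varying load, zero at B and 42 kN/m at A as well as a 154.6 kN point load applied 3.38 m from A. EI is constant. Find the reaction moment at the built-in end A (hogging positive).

Choose R_B as the redundant. The primary structure is the cantilever fixed at A.
Downward deflection at the released point B due to the loads:
  triangular load, peak 42 at the fixed end: w₀L⁴/(30EI) = 574.1/EI
  point load 154.6 at a = 3.38: Pa²(3L − a)/(6EI) = 2979/EI
  δ_0 = 3553/EI
Flexibility coefficient — unit upward force at B: δ_{BB} = L³/(3EI) = 30.38/EI.
Compatibility at B: δ_0 − R_B·δ_{BB} = 0, so R_B = 3553/30.38 = 117 kN.
Moment equilibrium about A: M_A = Σ(load moments about A) − R_B·L = 664.3 − 117×4.5 = 137.9 kN·m.

M_A = 137.9 kN·m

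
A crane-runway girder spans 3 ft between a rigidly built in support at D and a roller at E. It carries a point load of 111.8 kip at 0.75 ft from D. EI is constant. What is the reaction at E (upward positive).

Release the roller at E. Primary structure: cantilever fixed at D.
Downward deflection at the released point E due to the loads:
  point load 111.8 at a = 0.75: Pa²(3L − a)/(6EI) = 86.47/EI
Flexibility coefficient — unit upward force at E: δ_{EE} = L³/(3EI) = 9/EI.
The prop prevents deflection at E: R_E = δ_0/δ_{EE} = 86.47/9 = 9.608 kip.

R_E = 9.608 kip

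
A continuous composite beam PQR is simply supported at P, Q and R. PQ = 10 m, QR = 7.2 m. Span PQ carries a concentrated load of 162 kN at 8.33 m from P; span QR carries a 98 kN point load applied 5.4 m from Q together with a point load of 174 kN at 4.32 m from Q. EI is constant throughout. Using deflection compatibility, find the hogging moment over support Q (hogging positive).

M_Q = 242.8 kN·m

Take M_Q as the redundant. Released structure: two simple spans PQ and QR with a hinge at Q.
Discontinuity in slope at Q on the released structure — sum the simple-span end rotations:
  span PQ: point load 162 at a = 8.33: Pab(L + a)/(6LEI) = 688.5/EI
  span QR: point load 98 at a = 5.4: Pab(L + b)/(6LEI) = 198.4/EI
  span QR: point load 174 at a = 4.32: Pab(L + b)/(6LEI) = 505.1/EI
  relative rotation θ_0 = (688.5 + 703.6)/EI = 1392/EI
A unit hogging moment at Q produces rotation L₁/(3EI) + L₂/(3EI) = 5.733/EI.
Compatibility: M_Q·(L₁+L₂)/(3EI) = θ_0, giving M_Q = 242.8 kN·m (hogging).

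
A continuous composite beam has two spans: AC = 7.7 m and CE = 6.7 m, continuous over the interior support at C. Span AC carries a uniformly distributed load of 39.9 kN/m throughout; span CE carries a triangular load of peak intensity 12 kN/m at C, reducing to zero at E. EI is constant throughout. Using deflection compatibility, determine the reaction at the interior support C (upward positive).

R_C = 229.2 kN

Release continuity at C by inserting a hinge; the redundant is the internal moment M_C. The primary structure is two simply-supported spans AC and CE.
Rotations at C on the released spans (each span's end-slope, ×1/EI):
  span AC: UDL 39.9: wL³/(24EI) = 759/EI
  span CE: triangular load, peak 12: w₀L³/(45EI) = 80.2/EI
  relative rotation θ_0 = (759 + 80.2)/EI = 839.2/EI
A unit hogging moment at C produces rotation L₁/(3EI) + L₂/(3EI) = 4.8/EI.
Compatibility: M_C·(L₁+L₂)/(3EI) = θ_0, giving M_C = 174.8 kN·m (hogging).
Span AC, ΣM about A with M_C applied at C: R_C^{AC}·7.7 = 1183 + 174.8, so R_C^{AC} = 176.3 kN and R_A = 307.2 − 176.3 = 130.9 kN.
Span CE, ΣM about E: R_C^{CE}·6.7 = 179.6 + 174.8, so R_C^{CE} = 52.89 kN and R_E = 40.2 − 52.89 = -12.69 kN.
R_C = 176.3 + 52.89 = 229.2 kN.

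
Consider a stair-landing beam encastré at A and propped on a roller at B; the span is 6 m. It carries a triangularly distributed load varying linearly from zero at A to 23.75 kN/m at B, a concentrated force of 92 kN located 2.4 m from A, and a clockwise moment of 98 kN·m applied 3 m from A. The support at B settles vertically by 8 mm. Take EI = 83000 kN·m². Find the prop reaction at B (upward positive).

R_B = 67.48 kN

Release the roller at B. Primary structure: cantilever fixed at A.
Primary-structure tip deflection at B by superposition:
  triangular load, peak 23.75 at the free end: 11w₀L⁴/(120EI) = 2822/EI
  point load 92 at a = 2.4: Pa²(3L − a)/(6EI) = 1378/EI
  clockwise couple 98 at a = 3: M₀a(2L − a)/(2EI) = 1323/EI
  δ_0 = 5522/EI
Flexibility coefficient — unit upward force at B: δ_{BB} = L³/(3EI) = 72/EI.
With EI = 83000 kN·m²: δ_0 = 0.066534 m and δ_{BB} = 0.000867 m/kN.
Compatibility — the beam at B must follow the support down by 0.008 m: δ_0 − R_B·δ_{BB} = 0.008, so R_B = (0.066534 − 0.008)/0.000867 = 67.48 kN.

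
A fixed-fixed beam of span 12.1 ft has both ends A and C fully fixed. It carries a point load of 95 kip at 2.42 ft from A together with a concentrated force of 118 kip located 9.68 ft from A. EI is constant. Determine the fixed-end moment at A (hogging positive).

M_A = 192.8 kip·ft

Release both end moments; the primary structure is a simply-supported span AC with redundants M_A and M_C.
End rotations of the released simple span under the applied load (×1/EI):
  at A: point load 95 at a = 2.42: Pab(L + b)/(6LEI) = 667.6/EI
  at C: point load 95 at a = 2.42: Pab(L + a)/(6LEI) = 445.1/EI
  at A: point load 118 at a = 9.68: Pab(L + b)/(6LEI) = 552.8/EI
  at C: point load 118 at a = 9.68: Pab(L + a)/(6LEI) = 829.3/EI
  θ_A0 = 1220/EI,  θ_C0 = 1274/EI
Flexibility coefficients: a unit moment at one end gives L/(3EI) there and L/(6EI) at the far end, so f₁₁ = f₂₂ = 4.033/EI and f₁₂ = f₂₁ = 2.017/EI.
Compatibility — zero rotation at each built-in end:
  4.033 M_A + 2.017 M_C = 1220
  2.017 M_A + 4.033 M_C = 1274
Solving the pair gives M_A = 192.8 kip·ft and M_C = 219.5 kip·ft (hogging).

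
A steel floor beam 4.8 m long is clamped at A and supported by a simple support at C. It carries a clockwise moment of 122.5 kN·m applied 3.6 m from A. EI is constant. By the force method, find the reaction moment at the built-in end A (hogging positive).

M_A = -49.77 kN·m

Choose R_C as the redundant. The primary structure is the cantilever fixed at A.
Downward deflection at the released point C due to the loads:
  clockwise couple 122.5 at a = 3.6: M₀a(2L − a)/(2EI) = 1323/EI
Tip deflection under a unit load at C: L³/(3EI) = 36.86/EI.
Compatibility at C: δ_0 − R_C·δ_{CC} = 0, so R_C = 1323/36.86 = 35.89 kN.
Moment equilibrium about A: M_A = Σ(load moments about A) − R_C·L = 122.5 − 35.89×4.8 = -49.77 kN·m.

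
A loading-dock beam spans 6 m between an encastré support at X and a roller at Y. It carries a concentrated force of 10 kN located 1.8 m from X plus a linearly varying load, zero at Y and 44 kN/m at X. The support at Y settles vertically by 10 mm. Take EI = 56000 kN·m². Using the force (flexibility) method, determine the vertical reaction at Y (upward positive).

R_Y = 19.84 kN

Release the roller at Y. Primary structure: cantilever fixed at X.
Primary-structure tip deflection at Y by superposition:
  point load 10 at a = 1.8: Pa²(3L − a)/(6EI) = 87.48/EI
  triangular load, peak 44 at the fixed end: w₀L⁴/(30EI) = 1901/EI
  δ_0 = 1988/EI
Tip deflection under a unit load at Y: L³/(3EI) = 72/EI.
With EI = 56000 kN·m²: δ_0 = 0.035505 m and δ_{YY} = 0.001286 m/kN.
Compatibility — the beam at Y must follow the support down by 0.01 m: δ_0 − R_Y·δ_{YY} = 0.01, so R_Y = (0.035505 − 0.01)/0.001286 = 19.84 kN.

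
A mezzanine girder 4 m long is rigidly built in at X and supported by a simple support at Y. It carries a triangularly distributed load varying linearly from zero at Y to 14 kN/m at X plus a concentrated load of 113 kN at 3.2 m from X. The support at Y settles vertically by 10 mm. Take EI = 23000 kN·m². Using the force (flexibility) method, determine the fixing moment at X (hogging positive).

Release the roller at Y. Primary structure: cantilever fixed at X.
Deflection at Y on the released cantilever, summing each load's contribution:
  triangular load, peak 14 at the fixed end: w₀L⁴/(30EI) = 119.5/EI
  point load 113 at a = 3.2: Pa²(3L − a)/(6EI) = 1697/EI
  δ_0 = 1817/EI
Tip deflection under a unit load at Y: L³/(3EI) = 21.33/EI.
With EI = 23000 kN·m²: δ_0 = 0.078982 m and δ_{YY} = 0.000928 m/kN.
Compatibility — the beam at Y must follow the support down by 0.01 m: δ_0 − R_Y·δ_{YY} = 0.01, so R_Y = (0.078982 − 0.01)/0.000928 = 74.37 kN.
Moment equilibrium about X: M_X = Σ(load moments about X) − R_Y·L = 398.9 − 74.37×4 = 101.5 kN·m.

M_X = 101.5 kN·m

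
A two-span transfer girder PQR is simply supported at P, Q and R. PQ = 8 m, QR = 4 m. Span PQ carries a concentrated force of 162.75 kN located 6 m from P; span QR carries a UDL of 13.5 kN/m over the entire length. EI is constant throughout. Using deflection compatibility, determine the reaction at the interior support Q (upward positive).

Take M_Q as the redundant. Released structure: two simple spans PQ and QR with a hinge at Q.
Discontinuity in slope at Q on the released structure — sum the simple-span end rotations:
  span PQ: point load 162.75 at a = 6: Pab(L + a)/(6LEI) = 569.6/EI
  span QR: UDL 13.5: wL³/(24EI) = 36/EI
  relative rotation θ_0 = (569.6 + 36)/EI = 605.6/EI
A unit hogging moment at Q produces rotation L₁/(3EI) + L₂/(3EI) = 4/EI.
Slope continuity at Q: θ_0 = M_Q·4/EI, so M_Q = 605.6/4 = 151.4 kN·m (hogging).
Span PQ, ΣM about P with M_Q applied at Q: R_Q^{PQ}·8 = 976.5 + 151.4, so R_Q^{PQ} = 141 kN and R_P = 162.8 − 141 = 21.76 kN.
Span QR, ΣM about R: R_Q^{QR}·4 = 108 + 151.4, so R_Q^{QR} = 64.85 kN and R_R = 54 − 64.85 = -10.85 kN.
R_Q = 141 + 64.85 = 205.8 kN.

R_Q = 205.8 kN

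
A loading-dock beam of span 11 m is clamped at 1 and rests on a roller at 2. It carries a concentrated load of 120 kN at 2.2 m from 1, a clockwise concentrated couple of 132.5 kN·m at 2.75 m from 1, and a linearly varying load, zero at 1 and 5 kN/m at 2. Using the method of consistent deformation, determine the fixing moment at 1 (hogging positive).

M_1 = 270.9 kN·m

Choose R_2 as the redundant. The primary structure is the cantilever fixed at 1.
Free-end deflection of the primary structure under the applied loading (downward +):
  point load 120 at a = 2.2: Pa²(3L − a)/(6EI) = 2981/EI
  clockwise couple 132.5 at a = 2.75: M₀a(2L − a)/(2EI) = 3507/EI
  triangular load, peak 5 at the free end: 11w₀L⁴/(120EI) = 6710/EI
  δ_0 = 13199/EI
Tip deflection under a unit load at 2: L³/(3EI) = 443.7/EI.
The prop prevents deflection at 2: R_2 = δ_0/δ_{22} = 13199/443.7 = 29.75 kN.
Moment equilibrium about 1: M_1 = Σ(load moments about 1) − R_2·L = 598.2 − 29.75×11 = 270.9 kN·m.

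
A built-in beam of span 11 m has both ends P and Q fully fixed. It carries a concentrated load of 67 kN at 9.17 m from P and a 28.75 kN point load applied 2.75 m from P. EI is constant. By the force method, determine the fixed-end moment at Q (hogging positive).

M_Q = 100 kN·m

Take the two fixed-end moments M_P, M_Q as redundants; the released structure is the simple span PQ.
End rotations of the released simple span under the applied load (×1/EI):
  at P: point load 67 at a = 9.17: Pab(L + b)/(6LEI) = 218.6/EI
  at Q: point load 67 at a = 9.17: Pab(L + a)/(6LEI) = 343.6/EI
  at P: point load 28.75 at a = 2.75: Pab(L + b)/(6LEI) = 190.2/EI
  at Q: point load 28.75 at a = 2.75: Pab(L + a)/(6LEI) = 135.9/EI
  θ_P0 = 408.8/EI,  θ_Q0 = 479.5/EI
Flexibility coefficients: a unit moment at one end gives L/(3EI) there and L/(6EI) at the far end, so f₁₁ = f₂₂ = 3.667/EI and f₁₂ = f₂₁ = 1.833/EI.
Compatibility — zero rotation at each built-in end:
  3.667 M_P + 1.833 M_Q = 408.8
  1.833 M_P + 3.667 M_Q = 479.5
Solving the pair gives M_P = 61.48 kN·m and M_Q = 100 kN·m (hogging).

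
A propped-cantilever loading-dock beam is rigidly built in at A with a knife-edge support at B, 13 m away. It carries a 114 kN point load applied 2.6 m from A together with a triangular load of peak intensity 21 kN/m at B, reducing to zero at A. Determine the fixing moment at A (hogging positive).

Take the reaction at B as the redundant and release it; the primary structure is a cantilever fixed at A.
Deflection at B on the released cantilever, summing each load's contribution:
  point load 114 at a = 2.6: Pa²(3L − a)/(6EI) = 4675/EI
  triangular load, peak 21 at the free end: 11w₀L⁴/(120EI) = 54980/EI
  δ_0 = 59655/EI
Flexibility coefficient — unit upward force at B: δ_{BB} = L³/(3EI) = 732.3/EI.
The prop prevents deflection at B: R_B = δ_0/δ_{BB} = 59655/732.3 = 81.46 kN.
Moment equilibrium about A: M_A = Σ(load moments about A) − R_B·L = 1479 − 81.46×13 = 420.4 kN·m.

M_A = 420.4 kN·m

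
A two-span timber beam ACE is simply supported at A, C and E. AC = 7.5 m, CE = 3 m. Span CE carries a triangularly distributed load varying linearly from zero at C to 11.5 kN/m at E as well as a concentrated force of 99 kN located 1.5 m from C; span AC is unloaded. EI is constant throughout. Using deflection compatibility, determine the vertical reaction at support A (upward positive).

Insert a hinge at C; M_C is the redundant, and each span becomes simply supported.
Discontinuity in slope at C on the released structure — sum the simple-span end rotations:
  span CE: triangular load, peak 11.5: 7w₀L³/(360EI) = 6.037/EI
  span CE: point load 99 at a = 1.5: Pab(L + b)/(6LEI) = 55.69/EI
  relative rotation θ_0 = (0 + 61.73)/EI = 61.73/EI
A unit hogging moment at C produces rotation L₁/(3EI) + L₂/(3EI) = 3.5/EI.
Slope continuity at C: θ_0 = M_C·3.5/EI, so M_C = 61.73/3.5 = 17.64 kN·m (hogging).
Span AC, ΣM about A with M_C applied at C: R_C^{AC}·7.5 = 0 + 17.64, so R_C^{AC} = 2.351 kN and R_A = 0 − 2.351 = -2.351 kN.

R_A = -2.351 kN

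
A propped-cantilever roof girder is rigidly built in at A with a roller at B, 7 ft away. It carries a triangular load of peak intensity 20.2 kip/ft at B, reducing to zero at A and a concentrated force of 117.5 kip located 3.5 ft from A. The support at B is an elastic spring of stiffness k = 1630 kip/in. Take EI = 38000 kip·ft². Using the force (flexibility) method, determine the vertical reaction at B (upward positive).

R_B = 74.34 kip

Take the reaction at B as the redundant and release it; the primary structure is a cantilever fixed at A.
Primary-structure tip deflection at B by superposition:
  triangular load, peak 20.2 at the free end: 11w₀L⁴/(120EI) = 4446/EI
  point load 117.5 at a = 3.5: Pa²(3L − a)/(6EI) = 4198/EI
  δ_0 = 8644/EI
Tip deflection under a unit load at B: L³/(3EI) = 114.3/EI.
With EI = 38000 kip·ft²: δ_0 = 0.22747 ft and δ_{BB} = 0.003009 ft/kip.
Compatibility — the spring shortens by R_B/k under the reaction it provides: δ_0 − R_B·δ_{BB} = R_B/k. With 1/k = 1/(1630×12) ft/kip = 0.000051 ft/kip, R_B = δ_0 / (δ_{BB} + 1/k) = 0.22747 / (0.003009 + 0.000051) = 74.34 kip.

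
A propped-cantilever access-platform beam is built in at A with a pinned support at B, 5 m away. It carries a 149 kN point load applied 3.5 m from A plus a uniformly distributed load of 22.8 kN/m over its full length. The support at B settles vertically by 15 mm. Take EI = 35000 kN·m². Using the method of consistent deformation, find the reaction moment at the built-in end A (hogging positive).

M_A = 235.9 kN·m

Release the roller at B. Primary structure: cantilever fixed at A.
Free-end deflection of the primary structure under the applied loading (downward +):
  point load 149 at a = 3.5: Pa²(3L − a)/(6EI) = 3498/EI
  UDL 22.8: wL⁴/(8EI) = 1781/EI
  δ_0 = 5280/EI
Flexibility coefficient — unit upward force at B: δ_{BB} = L³/(3EI) = 41.67/EI.
With EI = 35000 kN·m²: δ_0 = 0.15085 m and δ_{BB} = 0.00119 m/kN.
Compatibility — the beam at B must follow the support down by 0.015 m: δ_0 − R_B·δ_{BB} = 0.015, so R_B = (0.15085 − 0.015)/0.00119 = 114.1 kN.
Moment equilibrium about A: M_A = Σ(load moments about A) − R_B·L = 806.5 − 114.1×5 = 235.9 kN·m.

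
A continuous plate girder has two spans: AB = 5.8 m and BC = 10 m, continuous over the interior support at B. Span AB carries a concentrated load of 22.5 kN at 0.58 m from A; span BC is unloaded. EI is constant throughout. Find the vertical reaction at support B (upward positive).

Take M_B as the redundant. Released structure: two simple spans AB and BC with a hinge at B.
Rotations at B on the released spans (each span's end-slope, ×1/EI):
  span AB: point load 22.5 at a = 0.58: Pab(L + a)/(6LEI) = 12.49/EI
  relative rotation θ_0 = (12.49 + 0)/EI = 12.49/EI
A unit hogging moment at B produces rotation L₁/(3EI) + L₂/(3EI) = 5.267/EI.
Slope continuity at B: θ_0 = M_B·5.267/EI, so M_B = 12.49/5.267 = 2.371 kN·m (hogging).
Span AB, ΣM about A with M_B applied at B: R_B^{AB}·5.8 = 13.05 + 2.371, so R_B^{AB} = 2.659 kN and R_A = 22.5 − 2.659 = 19.84 kN.
Span BC, ΣM about C: R_B^{BC}·10 = 0 + 2.371, so R_B^{BC} = 0.2371 kN and R_C = 0 − 0.2371 = -0.2371 kN.
R_B = 2.659 + 0.2371 = 2.896 kN.

R_B = 2.896 kN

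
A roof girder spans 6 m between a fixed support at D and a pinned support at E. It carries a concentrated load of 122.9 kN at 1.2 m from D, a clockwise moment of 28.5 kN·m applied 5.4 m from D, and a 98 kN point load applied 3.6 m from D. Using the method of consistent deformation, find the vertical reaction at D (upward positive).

R_D = 164.6 kN

Take the reaction at E as the redundant and release it; the primary structure is a cantilever fixed at D.
Free-end deflection of the primary structure under the applied loading (downward +):
  point load 122.9 at a = 1.2: Pa²(3L − a)/(6EI) = 495.5/EI
  clockwise couple 28.5 at a = 5.4: M₀a(2L − a)/(2EI) = 507.9/EI
  point load 98 at a = 3.6: Pa²(3L − a)/(6EI) = 3048/EI
  δ_0 = 4052/EI
Tip deflection under a unit load at E: L³/(3EI) = 72/EI.
The prop prevents deflection at E: R_E = δ_0/δ_{EE} = 4052/72 = 56.27 kN.
Vertical equilibrium: R_D = ΣP − R_E = 220.9 − 56.27 = 164.6 kN.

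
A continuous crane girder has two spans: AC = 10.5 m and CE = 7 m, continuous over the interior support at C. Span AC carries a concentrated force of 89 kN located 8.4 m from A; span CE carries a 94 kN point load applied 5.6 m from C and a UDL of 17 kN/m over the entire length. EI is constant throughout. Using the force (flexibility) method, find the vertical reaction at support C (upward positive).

Release continuity at C by inserting a hinge; the redundant is the internal moment M_C. The primary structure is two simply-supported spans AC and CE.
Rotations at C on the released spans (each span's end-slope, ×1/EI):
  span AC: point load 89 at a = 8.4: Pab(L + a)/(6LEI) = 471/EI
  span CE: point load 94 at a = 5.6: Pab(L + b)/(6LEI) = 147.4/EI
  span CE: UDL 17: wL³/(24EI) = 243/EI
  relative rotation θ_0 = (471 + 390.4)/EI = 861.3/EI
A unit hogging moment at C produces rotation L₁/(3EI) + L₂/(3EI) = 5.833/EI.
Slope continuity at C: θ_0 = M_C·5.833/EI, so M_C = 861.3/5.833 = 147.7 kN·m (hogging).
Span AC, ΣM about A with M_C applied at C: R_C^{AC}·10.5 = 747.6 + 147.7, so R_C^{AC} = 85.26 kN and R_A = 89 − 85.26 = 3.737 kN.
Span CE, ΣM about E: R_C^{CE}·7 = 548.1 + 147.7, so R_C^{CE} = 99.39 kN and R_E = 213 − 99.39 = 113.6 kN.
R_C = 85.26 + 99.39 = 184.7 kN.

R_C = 184.7 kN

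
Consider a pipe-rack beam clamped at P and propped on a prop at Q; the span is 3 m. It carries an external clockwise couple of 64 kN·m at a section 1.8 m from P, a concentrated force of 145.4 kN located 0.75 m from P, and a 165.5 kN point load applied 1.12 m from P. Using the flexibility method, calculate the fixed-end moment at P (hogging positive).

M_P = 149.4 kN·m

Release the roller at Q. Primary structure: cantilever fixed at P.
Primary-structure tip deflection at Q by superposition:
  clockwise couple 64 at a = 1.8: M₀a(2L − a)/(2EI) = 241.9/EI
  point load 145.4 at a = 0.75: Pa²(3L − a)/(6EI) = 112.5/EI
  point load 165.5 at a = 1.12: Pa²(3L − a)/(6EI) = 272.7/EI
  δ_0 = 627/EI
Flexibility coefficient — unit upward force at Q: δ_{QQ} = L³/(3EI) = 9/EI.
Compatibility at Q: δ_0 − R_Q·δ_{QQ} = 0, so R_Q = 627/9 = 69.67 kN.
Moment equilibrium about P: M_P = Σ(load moments about P) − R_Q·L = 358.4 − 69.67×3 = 149.4 kN·m.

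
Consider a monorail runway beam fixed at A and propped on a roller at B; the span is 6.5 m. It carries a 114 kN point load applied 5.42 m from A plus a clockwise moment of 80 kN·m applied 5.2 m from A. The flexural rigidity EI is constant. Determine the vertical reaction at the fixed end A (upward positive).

Remove the prop at B; the released (primary) structure is a cantilever built in at A.
Primary-structure tip deflection at B by superposition:
  point load 114 at a = 5.42: Pa²(3L − a)/(6EI) = 7859/EI
  clockwise couple 80 at a = 5.2: M₀a(2L − a)/(2EI) = 1622/EI
  δ_0 = 9481/EI
Tip deflection under a unit load at B: L³/(3EI) = 91.54/EI.
Compatibility at B: δ_0 − R_B·δ_{BB} = 0, so R_B = 9481/91.54 = 103.6 kN.
Vertical equilibrium: R_A = ΣP − R_B = 114 − 103.6 = 10.43 kN.

R_A = 10.43 kN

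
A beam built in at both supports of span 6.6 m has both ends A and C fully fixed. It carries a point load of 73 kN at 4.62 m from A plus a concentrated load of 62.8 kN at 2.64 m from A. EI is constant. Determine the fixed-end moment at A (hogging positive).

Release both end moments; the primary structure is a simply-supported span AC with redundants M_A and M_C.
End rotations of the released simple span under the applied load (×1/EI):
  at A: point load 73 at a = 4.62: Pab(L + b)/(6LEI) = 144.7/EI
  at C: point load 73 at a = 4.62: Pab(L + a)/(6LEI) = 189.2/EI
  at A: point load 62.8 at a = 2.64: Pab(L + b)/(6LEI) = 175.1/EI
  at C: point load 62.8 at a = 2.64: Pab(L + a)/(6LEI) = 153.2/EI
  θ_A0 = 319.8/EI,  θ_C0 = 342.4/EI
Flexibility coefficients: a unit moment at one end gives L/(3EI) there and L/(6EI) at the far end, so f₁₁ = f₂₂ = 2.2/EI and f₁₂ = f₂₁ = 1.1/EI.
Compatibility — zero rotation at each built-in end:
  2.2 M_A + 1.1 M_C = 319.8
  1.1 M_A + 2.2 M_C = 342.4
Solving the pair gives M_A = 90.04 kN·m and M_C = 110.6 kN·m (hogging).

M_A = 90.04 kN·m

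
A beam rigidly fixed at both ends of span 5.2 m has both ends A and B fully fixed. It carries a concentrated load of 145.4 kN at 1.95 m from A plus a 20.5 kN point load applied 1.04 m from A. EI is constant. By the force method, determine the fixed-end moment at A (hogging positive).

M_A = 124.4 kN·m

Take the two fixed-end moments M_A, M_B as redundants; the released structure is the simple span AB.
Simple-span end rotations at A and B under the given loads:
  at A: point load 145.4 at a = 1.95: Pab(L + b)/(6LEI) = 249.6/EI
  at B: point load 145.4 at a = 1.95: Pab(L + a)/(6LEI) = 211.2/EI
  at A: point load 20.5 at a = 1.04: Pab(L + b)/(6LEI) = 26.61/EI
  at B: point load 20.5 at a = 1.04: Pab(L + a)/(6LEI) = 17.74/EI
  θ_A0 = 276.2/EI,  θ_B0 = 228.9/EI
Flexibility coefficients: a unit moment at one end gives L/(3EI) there and L/(6EI) at the far end, so f₁₁ = f₂₂ = 1.733/EI and f₁₂ = f₂₁ = 0.8667/EI.
Compatibility — zero rotation at each built-in end:
  1.733 M_A + 0.8667 M_B = 276.2
  0.8667 M_A + 1.733 M_B = 228.9
Solving the pair gives M_A = 124.4 kN·m and M_B = 69.86 kN·m (hogging).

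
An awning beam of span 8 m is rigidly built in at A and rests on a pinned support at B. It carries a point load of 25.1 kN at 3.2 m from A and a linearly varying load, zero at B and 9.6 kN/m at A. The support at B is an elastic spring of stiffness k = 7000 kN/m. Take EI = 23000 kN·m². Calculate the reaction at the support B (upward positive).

R_B = 12.66 kN

Take the reaction at B as the redundant and release it; the primary structure is a cantilever fixed at A.
Downward deflection at the released point B due to the loads:
  point load 25.1 at a = 3.2: Pa²(3L − a)/(6EI) = 891/EI
  triangular load, peak 9.6 at the fixed end: w₀L⁴/(30EI) = 1311/EI
  δ_0 = 2202/EI
Flexibility coefficient — unit upward force at B: δ_{BB} = L³/(3EI) = 170.7/EI.
With EI = 23000 kN·m²: δ_0 = 0.095728 m and δ_{BB} = 0.00742 m/kN.
Compatibility — the spring shortens by R_B/k under the reaction it provides: δ_0 − R_B·δ_{BB} = R_B/k. With 1/k = 0.000143 m/kN, R_B = δ_0 / (δ_{BB} + 1/k) = 0.095728 / (0.00742 + 0.000143) = 12.66 kN.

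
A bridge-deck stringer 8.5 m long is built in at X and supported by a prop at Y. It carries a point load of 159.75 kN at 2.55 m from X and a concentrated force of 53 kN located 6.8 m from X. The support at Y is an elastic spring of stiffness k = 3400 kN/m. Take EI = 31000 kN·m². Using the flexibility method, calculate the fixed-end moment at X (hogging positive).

Remove the prop at Y; the released (primary) structure is a cantilever built in at X.
Primary-structure tip deflection at Y by superposition:
  point load 159.75 at a = 2.55: Pa²(3L − a)/(6EI) = 3973/EI
  point load 53 at a = 6.8: Pa²(3L − a)/(6EI) = 7638/EI
  δ_0 = 11611/EI
Flexibility coefficient — unit upward force at Y: δ_{YY} = L³/(3EI) = 204.7/EI.
With EI = 31000 kN·m²: δ_0 = 0.37456 m and δ_{YY} = 0.006603 m/kN.
Compatibility — the spring shortens by R_Y/k under the reaction it provides: δ_0 − R_Y·δ_{YY} = R_Y/k. With 1/k = 0.000294 m/kN, R_Y = δ_0 / (δ_{YY} + 1/k) = 0.37456 / (0.006603 + 0.000294) = 54.3 kN.
Moment equilibrium about X: M_X = Σ(load moments about X) − R_Y·L = 767.8 − 54.3×8.5 = 306.2 kN·m.

M_X = 306.2 kN·m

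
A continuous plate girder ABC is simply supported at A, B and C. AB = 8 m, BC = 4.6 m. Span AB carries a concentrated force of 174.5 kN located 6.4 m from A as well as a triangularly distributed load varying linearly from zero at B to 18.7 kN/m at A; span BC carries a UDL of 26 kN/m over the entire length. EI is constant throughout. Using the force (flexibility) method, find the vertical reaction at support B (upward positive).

Insert a hinge at B; M_B is the redundant, and each span becomes simply supported.
Discontinuity in slope at B on the released structure — sum the simple-span end rotations:
  span AB: point load 174.5 at a = 6.4: Pab(L + a)/(6LEI) = 536.1/EI
  span AB: triangular load, peak 18.7: 7w₀L³/(360EI) = 186.2/EI
  span BC: UDL 26: wL³/(24EI) = 105.4/EI
  relative rotation θ_0 = (722.2 + 105.4)/EI = 827.7/EI
A unit hogging moment at B produces rotation L₁/(3EI) + L₂/(3EI) = 4.2/EI.
Slope continuity at B: θ_0 = M_B·4.2/EI, so M_B = 827.7/4.2 = 197.1 kN·m (hogging).
Span AB, ΣM about A with M_B applied at B: R_B^{AB}·8 = 1316 + 197.1, so R_B^{AB} = 189.2 kN and R_A = 249.3 − 189.2 = 60.13 kN.
Span BC, ΣM about C: R_B^{BC}·4.6 = 275.1 + 197.1, so R_B^{BC} = 102.6 kN and R_C = 119.6 − 102.6 = 16.96 kN.
R_B = 189.2 + 102.6 = 291.8 kN.

R_B = 291.8 kN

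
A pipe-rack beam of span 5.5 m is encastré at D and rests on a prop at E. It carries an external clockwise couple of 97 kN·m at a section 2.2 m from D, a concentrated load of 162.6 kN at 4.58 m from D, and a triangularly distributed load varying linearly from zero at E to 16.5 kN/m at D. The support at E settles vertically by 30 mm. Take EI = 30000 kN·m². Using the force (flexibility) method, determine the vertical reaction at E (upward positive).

Release the roller at E. Primary structure: cantilever fixed at D.
Free-end deflection of the primary structure under the applied loading (downward +):
  clockwise couple 97 at a = 2.2: M₀a(2L − a)/(2EI) = 939/EI
  point load 162.6 at a = 4.58: Pa²(3L − a)/(6EI) = 6776/EI
  triangular load, peak 16.5 at the fixed end: w₀L⁴/(30EI) = 503.3/EI
  δ_0 = 8218/EI
Tip deflection under a unit load at E: L³/(3EI) = 55.46/EI.
With EI = 30000 kN·m²: δ_0 = 0.27394 m and δ_{EE} = 0.001849 m/kN.
Compatibility — the beam at E must follow the support down by 0.03 m: δ_0 − R_E·δ_{EE} = 0.03, so R_E = (0.27394 − 0.03)/0.001849 = 132 kN.

R_E = 132 kN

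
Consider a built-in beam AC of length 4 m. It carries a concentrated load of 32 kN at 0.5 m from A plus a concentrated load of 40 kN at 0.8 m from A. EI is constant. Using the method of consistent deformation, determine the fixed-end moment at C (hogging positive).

Release both end moments; the primary structure is a simply-supported span AC with redundants M_A and M_C.
On the primary (simply-supported) span, the end slopes from the loading are:
  at A: point load 32 at a = 0.5: Pab(L + b)/(6LEI) = 17.5/EI
  at C: point load 32 at a = 0.5: Pab(L + a)/(6LEI) = 10.5/EI
  at A: point load 40 at a = 0.8: Pab(L + b)/(6LEI) = 30.72/EI
  at C: point load 40 at a = 0.8: Pab(L + a)/(6LEI) = 20.48/EI
  θ_A0 = 48.22/EI,  θ_C0 = 30.98/EI
Flexibility coefficients: a unit moment at one end gives L/(3EI) there and L/(6EI) at the far end, so f₁₁ = f₂₂ = 1.333/EI and f₁₂ = f₂₁ = 0.6667/EI.
Compatibility — zero rotation at each built-in end:
  1.333 M_A + 0.6667 M_C = 48.22
  0.6667 M_A + 1.333 M_C = 30.98
Solving the pair gives M_A = 32.73 kN·m and M_C = 6.87 kN·m (hogging).

M_C = 6.87 kN·m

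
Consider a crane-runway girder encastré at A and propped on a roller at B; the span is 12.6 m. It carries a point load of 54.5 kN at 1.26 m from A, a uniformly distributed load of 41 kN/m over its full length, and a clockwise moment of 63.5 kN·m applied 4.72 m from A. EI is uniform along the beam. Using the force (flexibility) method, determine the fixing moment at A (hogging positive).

M_A = 877.9 kN·m

Take the reaction at B as the redundant and release it; the primary structure is a cantilever fixed at A.
Free-end deflection of the primary structure under the applied loading (downward +):
  point load 54.5 at a = 1.26: Pa²(3L − a)/(6EI) = 526.9/EI
  UDL 41: wL⁴/(8EI) = 129174/EI
  clockwise couple 63.5 at a = 4.72: M₀a(2L − a)/(2EI) = 3069/EI
  δ_0 = 132770/EI
Tip deflection under a unit load at B: L³/(3EI) = 666.8/EI.
Compatibility at B: δ_0 − R_B·δ_{BB} = 0, so R_B = 132770/666.8 = 199.1 kN.
Moment equilibrium about A: M_A = Σ(load moments about A) − R_B·L = 3387 − 199.1×12.6 = 877.9 kN·m.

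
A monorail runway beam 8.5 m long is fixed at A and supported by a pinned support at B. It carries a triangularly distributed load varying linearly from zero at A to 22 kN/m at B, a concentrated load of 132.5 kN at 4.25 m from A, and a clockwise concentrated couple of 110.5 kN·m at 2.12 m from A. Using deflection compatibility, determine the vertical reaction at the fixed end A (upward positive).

R_A = 124.7 kN

Choose R_B as the redundant. The primary structure is the cantilever fixed at A.
Primary-structure tip deflection at B by superposition:
  triangular load, peak 22 at the free end: 11w₀L⁴/(120EI) = 10527/EI
  point load 132.5 at a = 4.25: Pa²(3L − a)/(6EI) = 8476/EI
  clockwise couple 110.5 at a = 2.12: M₀a(2L − a)/(2EI) = 1743/EI
  δ_0 = 20746/EI
Flexibility coefficient — unit upward force at B: δ_{BB} = L³/(3EI) = 204.7/EI.
The prop prevents deflection at B: R_B = δ_0/δ_{BB} = 20746/204.7 = 101.3 kN.
Vertical equilibrium: R_A = ΣP − R_B = 226 − 101.3 = 124.7 kN.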